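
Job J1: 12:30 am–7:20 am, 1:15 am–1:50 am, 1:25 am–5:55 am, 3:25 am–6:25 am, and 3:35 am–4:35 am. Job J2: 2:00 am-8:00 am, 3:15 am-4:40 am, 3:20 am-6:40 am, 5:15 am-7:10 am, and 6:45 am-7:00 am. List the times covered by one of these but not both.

12:30 am-2:00 am, 7:20 am-8:00 am

First set merges to 12:30 am-7:20 am.
Second set merges to 2:00 am-8:00 am.
A \ B = 12:30 am-2:00 am.
B \ A = 7:20 am-8:00 am.
Union of the two gives the symmetric difference.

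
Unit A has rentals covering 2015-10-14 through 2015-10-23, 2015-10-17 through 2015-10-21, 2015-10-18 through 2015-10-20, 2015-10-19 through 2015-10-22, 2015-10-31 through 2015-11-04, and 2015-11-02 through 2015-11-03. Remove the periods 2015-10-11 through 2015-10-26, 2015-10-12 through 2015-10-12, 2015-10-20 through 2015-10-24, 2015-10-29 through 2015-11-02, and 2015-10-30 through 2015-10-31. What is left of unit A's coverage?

2015-11-03 through 2015-11-04

First set merges to 2015-10-14 through 2015-10-23, 2015-10-31 through 2015-11-04.
Second set merges to 2015-10-11 through 2015-10-26, 2015-10-29 through 2015-11-02.
2015-10-14 through 2015-10-23: entirely removed.
2015-10-31 through 2015-11-04 \ B = 2015-11-03 through 2015-11-04.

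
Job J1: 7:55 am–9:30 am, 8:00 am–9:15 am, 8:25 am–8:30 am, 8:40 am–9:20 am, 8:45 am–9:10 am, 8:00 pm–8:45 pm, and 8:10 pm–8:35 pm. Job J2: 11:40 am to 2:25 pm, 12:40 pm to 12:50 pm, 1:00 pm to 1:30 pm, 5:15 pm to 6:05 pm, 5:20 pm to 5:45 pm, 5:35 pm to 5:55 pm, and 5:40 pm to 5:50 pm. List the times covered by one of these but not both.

7:55 am–9:30 am, 11:40 am–2:25 pm, 5:15 pm–6:05 pm, 8:00 pm–8:45 pm

First set merges to 7:55 am–9:30 am, 8:00 pm–8:45 pm.
Second set merges to 11:40 am–2:25 pm, 5:15 pm–6:05 pm.
A but not B: 7:55 am–9:30 am, 8:00 pm–8:45 pm.
B but not A: 11:40 am–2:25 pm, 5:15 pm–6:05 pm.
Combining gives A △ B.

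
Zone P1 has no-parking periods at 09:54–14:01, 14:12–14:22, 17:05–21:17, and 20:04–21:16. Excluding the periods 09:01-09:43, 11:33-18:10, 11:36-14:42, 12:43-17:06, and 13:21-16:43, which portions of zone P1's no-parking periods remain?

09:54–11:33, 18:10–21:17

First set merges to 09:54–14:01, 14:12–14:22, 17:05–21:17.
Second set merges to 09:01–09:43, 11:33–18:10.
09:54–14:01 \ B = 09:54–11:33.
14:12–14:22: entirely removed.
17:05–21:17 \ B = 18:10–21:17.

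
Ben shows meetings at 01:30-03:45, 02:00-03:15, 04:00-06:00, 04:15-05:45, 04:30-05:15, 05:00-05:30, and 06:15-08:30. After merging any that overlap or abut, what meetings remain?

02:00–03:15 overlaps/touches 01:30–03:45 → extend to 01:30–03:45.
04:00–06:00 is disjoint → start new block.
04:15–05:45 overlaps/touches 04:00–06:00 → extend to 04:00–06:00.
04:30–05:15 overlaps/touches 04:00–06:00 → extend to 04:00–06:00.
05:00–05:30 overlaps/touches 04:00–06:00 → extend to 04:00–06:00.
06:15–08:30 is disjoint → start new block.

01:30–03:45, 04:00–06:00, 06:15–08:30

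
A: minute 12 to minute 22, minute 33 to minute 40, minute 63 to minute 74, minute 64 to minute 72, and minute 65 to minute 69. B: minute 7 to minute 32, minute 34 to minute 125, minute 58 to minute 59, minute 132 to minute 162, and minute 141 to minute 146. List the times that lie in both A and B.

minute 12 to minute 22, minute 34 to minute 40, minute 63 to minute 74

Merge the first list: minute 12 to minute 22, minute 33 to minute 40, minute 63 to minute 74.
Merge the second list: minute 7 to minute 32, minute 34 to minute 125, minute 132 to minute 162.
minute 12 to minute 22 overlaps B on minute 12 to minute 22.
minute 33 to minute 40 overlaps B on minute 34 to minute 40.
minute 63 to minute 74 overlaps B on minute 63 to minute 74.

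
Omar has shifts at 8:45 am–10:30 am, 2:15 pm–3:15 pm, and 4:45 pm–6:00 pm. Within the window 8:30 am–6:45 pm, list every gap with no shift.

8:30 am–8:45 am, 10:30 am–2:15 pm, 3:15 pm–4:45 pm, 6:00 pm–6:45 pm

The merged coverage is 8:45 am–10:30 am, 2:15 pm–3:15 pm, 4:45 pm–6:00 pm.
Uncovered inside 8:30 am–6:45 pm: 8:30 am–8:45 am, 10:30 am–2:15 pm, 3:15 pm–4:45 pm, 6:00 pm–6:45 pm.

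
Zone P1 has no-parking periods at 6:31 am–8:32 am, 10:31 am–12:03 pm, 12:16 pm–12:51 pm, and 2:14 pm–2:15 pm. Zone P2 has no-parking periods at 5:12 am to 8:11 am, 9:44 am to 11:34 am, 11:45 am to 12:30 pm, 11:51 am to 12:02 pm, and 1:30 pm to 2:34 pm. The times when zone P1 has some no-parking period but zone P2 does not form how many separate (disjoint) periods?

Second set merges to 5:12 am–8:11 am, 9:44 am–11:34 am, 11:45 am–12:30 pm, 1:30 pm–2:34 pm.
A \ B = 8:11 am–8:32 am, 11:34 am–11:45 am, 12:30 pm–12:51 pm.
That is 3 disjoint pieces.

3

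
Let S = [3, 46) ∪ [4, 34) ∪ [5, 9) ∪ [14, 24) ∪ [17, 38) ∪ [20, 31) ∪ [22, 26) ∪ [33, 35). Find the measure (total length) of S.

43

Merged: [3, 46).
Length: 43.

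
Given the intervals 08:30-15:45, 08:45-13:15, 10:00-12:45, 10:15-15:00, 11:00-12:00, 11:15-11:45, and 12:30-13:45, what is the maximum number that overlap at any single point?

At 11:15, 6 of the intervals are simultaneously active.
No point has more.

6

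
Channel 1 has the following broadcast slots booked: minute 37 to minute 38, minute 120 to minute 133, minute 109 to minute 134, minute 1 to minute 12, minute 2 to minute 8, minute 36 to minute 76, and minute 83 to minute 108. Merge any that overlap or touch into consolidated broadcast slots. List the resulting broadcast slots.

Sort by start: minute 1 to minute 12, minute 2 to minute 8, minute 36 to minute 76, minute 37 to minute 38, minute 83 to minute 108, minute 109 to minute 134, minute 120 to minute 133.
minute 2 to minute 8 overlaps/touches minute 1 to minute 12 → extend to minute 1 to minute 12.
minute 36 to minute 76 is disjoint → start new block.
minute 37 to minute 38 overlaps/touches minute 36 to minute 76 → extend to minute 36 to minute 76.
minute 83 to minute 108 is disjoint → start new block.
minute 109 to minute 134 is disjoint → start new block.
minute 120 to minute 133 overlaps/touches minute 109 to minute 134 → extend to minute 109 to minute 134.

minute 1 to minute 12, minute 36 to minute 76, minute 83 to minute 108, minute 109 to minute 134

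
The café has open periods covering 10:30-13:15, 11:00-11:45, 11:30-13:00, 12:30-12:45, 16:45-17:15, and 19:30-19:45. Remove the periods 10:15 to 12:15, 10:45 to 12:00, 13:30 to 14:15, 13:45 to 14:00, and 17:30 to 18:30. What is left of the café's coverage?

A, merged: 10:30–13:15, 16:45–17:15, 19:30–19:45.
B, merged: 10:15–12:15, 13:30–14:15, 17:30–18:30.
10:30–13:15 minus B → 12:15–13:15.
16:45–17:15: no B overlap → unchanged.
19:30–19:45: no B overlap → unchanged.

12:15–13:15, 16:45–17:15, 19:30–19:45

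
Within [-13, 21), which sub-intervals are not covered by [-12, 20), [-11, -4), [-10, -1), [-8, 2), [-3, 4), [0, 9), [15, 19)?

Covered (merged): [-12, 20).
Complement within [-13, 21): [-13, -12), [20, 21).

[-13, -12) ∪ [20, 21)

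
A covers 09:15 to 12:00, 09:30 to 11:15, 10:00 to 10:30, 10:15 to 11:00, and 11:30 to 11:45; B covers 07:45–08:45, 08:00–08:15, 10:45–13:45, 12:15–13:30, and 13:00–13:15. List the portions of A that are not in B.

09:15-10:45

Merge the first list: 09:15-12:00.
Merge the second list: 07:45-08:45, 10:45-13:45.
09:15-12:00 minus B → 09:15-10:45.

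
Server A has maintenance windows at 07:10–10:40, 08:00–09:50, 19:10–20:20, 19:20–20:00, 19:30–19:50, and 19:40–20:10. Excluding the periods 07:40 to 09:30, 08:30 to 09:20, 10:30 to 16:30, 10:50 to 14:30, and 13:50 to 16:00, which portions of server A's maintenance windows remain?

Merge the first list: 07:10–10:40, 19:10–20:20.
Merge the second list: 07:40–09:30, 10:30–16:30.
07:10–10:40 minus B → 07:10–07:40, 09:30–10:30.
19:10–20:20: no B overlap → unchanged.

07:10–07:40, 09:30–10:30, 19:10–20:20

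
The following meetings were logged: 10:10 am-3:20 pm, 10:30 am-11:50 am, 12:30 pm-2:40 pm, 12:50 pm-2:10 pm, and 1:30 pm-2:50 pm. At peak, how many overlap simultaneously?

4

At 1:30 pm, 4 of the intervals are simultaneously active.
No point has more.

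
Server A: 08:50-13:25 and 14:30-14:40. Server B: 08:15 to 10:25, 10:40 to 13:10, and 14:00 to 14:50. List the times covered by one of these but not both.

A \ B = 10:25-10:40, 13:10-13:25.
B \ A = 08:15-08:50, 14:00-14:30, 14:40-14:50.
Union of the two gives the symmetric difference.

08:15-08:50, 10:25-10:40, 13:10-13:25, 14:00-14:30, 14:40-14:50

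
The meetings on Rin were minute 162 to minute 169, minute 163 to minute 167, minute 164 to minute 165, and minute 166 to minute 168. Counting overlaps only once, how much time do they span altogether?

Merged: minute 162 to minute 169.
Length: 7 minutes.

7 minutes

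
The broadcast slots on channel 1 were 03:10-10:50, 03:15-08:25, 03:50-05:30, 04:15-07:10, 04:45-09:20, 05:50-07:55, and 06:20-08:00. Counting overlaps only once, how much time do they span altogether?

Merged: 03:10–10:50.
Length: 7 h 40 min.

7 h 40 min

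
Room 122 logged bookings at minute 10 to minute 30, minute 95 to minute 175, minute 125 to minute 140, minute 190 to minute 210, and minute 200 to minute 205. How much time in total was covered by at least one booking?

120 minutes

Merged: minute 10 to minute 30, minute 95 to minute 175, minute 190 to minute 210.
Lengths: 20 minutes + 80 minutes + 20 minutes = 120 minutes.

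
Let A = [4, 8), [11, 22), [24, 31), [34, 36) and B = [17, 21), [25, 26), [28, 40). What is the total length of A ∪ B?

31

A ∪ B = [4, 8), [11, 22), [24, 40).
Total: 4 + 11 + 16 = 31.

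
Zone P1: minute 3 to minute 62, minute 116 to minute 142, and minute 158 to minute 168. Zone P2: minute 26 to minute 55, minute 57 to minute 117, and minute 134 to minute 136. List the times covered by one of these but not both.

A but not B: minute 3 to minute 26, minute 55 to minute 57, minute 117 to minute 134, minute 136 to minute 142, minute 158 to minute 168.
B but not A: minute 62 to minute 116.
Combining gives A △ B.

minute 3 to minute 26, minute 55 to minute 57, minute 62 to minute 116, minute 117 to minute 134, minute 136 to minute 142, minute 158 to minute 168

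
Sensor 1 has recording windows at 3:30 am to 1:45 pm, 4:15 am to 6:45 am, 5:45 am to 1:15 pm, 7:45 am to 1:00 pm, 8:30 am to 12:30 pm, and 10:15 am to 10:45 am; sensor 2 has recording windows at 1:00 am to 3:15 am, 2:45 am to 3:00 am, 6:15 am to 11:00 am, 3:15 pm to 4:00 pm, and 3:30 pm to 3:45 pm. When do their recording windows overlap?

6:15 am–11:00 am

Merge the first list: 3:30 am–1:45 pm.
Merge the second list: 1:00 am–3:15 am, 6:15 am–11:00 am, 3:15 pm–4:00 pm.
3:30 am–1:45 pm overlaps B on 6:15 am–11:00 am.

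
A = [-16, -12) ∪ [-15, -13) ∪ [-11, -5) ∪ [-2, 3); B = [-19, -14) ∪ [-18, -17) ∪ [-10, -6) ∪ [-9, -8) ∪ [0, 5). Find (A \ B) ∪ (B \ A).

A, merged: [-16, -12), [-11, -5), [-2, 3).
B, merged: [-19, -14), [-10, -6), [0, 5).
Only in the first: [-14, -12), [-11, -10), [-6, -5), [-2, 0).
Only in the second: [-19, -16), [3, 5).
Together these are the periods covered by exactly one.

[-19, -16) ∪ [-14, -12) ∪ [-11, -10) ∪ [-6, -5) ∪ [-2, 0) ∪ [3, 5)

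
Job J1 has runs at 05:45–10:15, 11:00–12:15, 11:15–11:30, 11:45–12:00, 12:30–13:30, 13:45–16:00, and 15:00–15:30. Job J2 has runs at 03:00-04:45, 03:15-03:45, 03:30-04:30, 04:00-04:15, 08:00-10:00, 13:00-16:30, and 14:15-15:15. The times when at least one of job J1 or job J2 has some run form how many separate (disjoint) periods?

4

First set merges to 05:45–10:15, 11:00–12:15, 12:30–13:30, 13:45–16:00.
Second set merges to 03:00–04:45, 08:00–10:00, 13:00–16:30.
A ∪ B = 03:00–04:45, 05:45–10:15, 11:00–12:15, 12:30–16:30.
That is 4 disjoint pieces.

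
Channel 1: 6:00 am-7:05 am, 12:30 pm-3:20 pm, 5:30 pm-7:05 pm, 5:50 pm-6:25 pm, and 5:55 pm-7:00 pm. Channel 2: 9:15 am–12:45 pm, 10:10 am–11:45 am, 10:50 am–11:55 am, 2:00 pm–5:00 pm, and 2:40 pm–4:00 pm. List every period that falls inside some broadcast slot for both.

Merge the first list: 6:00 am-7:05 am, 12:30 pm-3:20 pm, 5:30 pm-7:05 pm.
Merge the second list: 9:15 am-12:45 pm, 2:00 pm-5:00 pm.
6:00 am-7:05 am meets no B interval.
12:30 pm-3:20 pm ∩ B → 12:30 pm-12:45 pm, 2:00 pm-3:20 pm.
5:30 pm-7:05 pm meets no B interval.

12:30 pm-12:45 pm, 2:00 pm-3:20 pm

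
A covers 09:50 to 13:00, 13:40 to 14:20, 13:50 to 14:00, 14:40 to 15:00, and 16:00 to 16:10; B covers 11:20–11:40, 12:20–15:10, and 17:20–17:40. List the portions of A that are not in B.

Merge the first list: 09:50-13:00, 13:40-14:20, 14:40-15:00, 16:00-16:10.
09:50-13:00 \ B = 09:50-11:20, 11:40-12:20.
13:40-14:20: entirely removed.
14:40-15:00: entirely removed.
16:00-16:10: nothing removed.

09:50-11:20, 11:40-12:20, 16:00-16:10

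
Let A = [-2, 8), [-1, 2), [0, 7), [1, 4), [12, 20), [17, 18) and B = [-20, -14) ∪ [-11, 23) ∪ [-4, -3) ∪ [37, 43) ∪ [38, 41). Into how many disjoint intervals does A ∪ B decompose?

A, merged: [-2, 8), [12, 20).
B, merged: [-20, -14), [-11, 23), [37, 43).
A ∪ B = [-20, -14), [-11, 23), [37, 43).
That is 3 disjoint pieces.

3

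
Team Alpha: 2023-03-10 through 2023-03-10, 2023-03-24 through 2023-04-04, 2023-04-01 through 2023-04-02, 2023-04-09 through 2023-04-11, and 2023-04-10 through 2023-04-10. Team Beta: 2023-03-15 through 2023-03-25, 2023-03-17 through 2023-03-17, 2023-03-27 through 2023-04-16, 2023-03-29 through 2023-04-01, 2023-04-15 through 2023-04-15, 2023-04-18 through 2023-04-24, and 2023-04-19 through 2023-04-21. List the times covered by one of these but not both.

A, merged: 2023-03-10 through 2023-03-10, 2023-03-24 through 2023-04-04, 2023-04-09 through 2023-04-11.
B, merged: 2023-03-15 through 2023-03-25, 2023-03-27 through 2023-04-16, 2023-04-18 through 2023-04-24.
Only in the first: 2023-03-10 through 2023-03-10, 2023-03-26 through 2023-03-26.
Only in the second: 2023-03-15 through 2023-03-23, 2023-04-05 through 2023-04-08, 2023-04-12 through 2023-04-16, 2023-04-18 through 2023-04-24.
Together these are the periods covered by exactly one.

2023-03-10 through 2023-03-10, 2023-03-15 through 2023-03-23, 2023-03-26 through 2023-03-26, 2023-04-05 through 2023-04-08, 2023-04-12 through 2023-04-16, 2023-04-18 through 2023-04-24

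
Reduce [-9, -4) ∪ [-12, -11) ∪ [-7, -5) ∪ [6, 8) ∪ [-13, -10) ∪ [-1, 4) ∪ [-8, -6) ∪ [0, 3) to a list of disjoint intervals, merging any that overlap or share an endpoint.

[-13, -10) ∪ [-9, -4) ∪ [-1, 4) ∪ [6, 8)

Sort by start: [-13, -10), [-12, -11), [-9, -4), [-8, -6), [-7, -5), [-1, 4), [0, 3), [6, 8).
[-12, -11) overlaps/touches [-13, -10) → extend to [-13, -10).
[-9, -4) is disjoint → start new block.
[-8, -6) overlaps/touches [-9, -4) → extend to [-9, -4).
[-7, -5) overlaps/touches [-9, -4) → extend to [-9, -4).
[-1, 4) is disjoint → start new block.
[0, 3) overlaps/touches [-1, 4) → extend to [-1, 4).
[6, 8) is disjoint → start new block.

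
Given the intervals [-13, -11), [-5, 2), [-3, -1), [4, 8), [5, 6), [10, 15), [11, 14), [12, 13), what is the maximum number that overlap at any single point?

Walk the sorted start/end points keeping a running depth.
The depth first hits 3 at 12.

3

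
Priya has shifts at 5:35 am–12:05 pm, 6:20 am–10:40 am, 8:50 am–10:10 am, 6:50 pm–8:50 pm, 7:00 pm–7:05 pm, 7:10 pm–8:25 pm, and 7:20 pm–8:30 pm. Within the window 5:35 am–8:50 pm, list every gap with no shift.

Covered (merged): 5:35 am–12:05 pm, 6:50 pm–8:50 pm.
Gaps within 5:35 am–8:50 pm: 12:05 pm–6:50 pm.

12:05 pm–6:50 pm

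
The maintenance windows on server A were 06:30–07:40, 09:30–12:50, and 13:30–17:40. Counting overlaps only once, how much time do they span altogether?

8 h 40 min

Merged: 06:30-07:40, 09:30-12:50, 13:30-17:40.
Lengths: 1 h 10 min + 3 h 20 min + 4 h 10 min = 8 h 40 min.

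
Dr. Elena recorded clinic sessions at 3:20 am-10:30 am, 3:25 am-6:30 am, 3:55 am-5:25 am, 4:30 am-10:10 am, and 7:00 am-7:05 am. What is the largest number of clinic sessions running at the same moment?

At 4:30 am, 4 of the intervals are simultaneously active.
No point has more.

4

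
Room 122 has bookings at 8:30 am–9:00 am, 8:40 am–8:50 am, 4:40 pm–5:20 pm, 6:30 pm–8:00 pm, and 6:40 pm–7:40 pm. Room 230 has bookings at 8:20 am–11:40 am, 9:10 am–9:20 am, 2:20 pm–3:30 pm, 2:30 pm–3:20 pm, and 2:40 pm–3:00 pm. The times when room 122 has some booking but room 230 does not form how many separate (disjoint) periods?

A, merged: 8:30 am–9:00 am, 4:40 pm–5:20 pm, 6:30 pm–8:00 pm.
B, merged: 8:20 am–11:40 am, 2:20 pm–3:30 pm.
A \ B = 4:40 pm–5:20 pm, 6:30 pm–8:00 pm.
That is 2 disjoint pieces.

2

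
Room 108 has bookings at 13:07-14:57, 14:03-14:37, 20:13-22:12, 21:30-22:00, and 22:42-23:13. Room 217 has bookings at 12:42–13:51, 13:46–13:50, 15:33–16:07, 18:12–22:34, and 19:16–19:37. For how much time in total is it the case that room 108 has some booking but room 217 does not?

A, merged: 13:07–14:57, 20:13–22:12, 22:42–23:13.
B, merged: 12:42–13:51, 15:33–16:07, 18:12–22:34.
A \ B = 13:51–14:57, 22:42–23:13.
Total: 1 h 6 min + 31 min = 1 h 37 min.

1 h 37 min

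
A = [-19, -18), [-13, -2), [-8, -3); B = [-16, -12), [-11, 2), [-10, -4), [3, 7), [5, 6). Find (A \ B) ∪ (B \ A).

Merge the first list: [-19, -18), [-13, -2).
Merge the second list: [-16, -12), [-11, 2), [3, 7).
Only in the first: [-19, -18), [-12, -11).
Only in the second: [-16, -13), [-2, 2), [3, 7).
Together these are the periods covered by exactly one.

[-19, -18) ∪ [-16, -13) ∪ [-12, -11) ∪ [-2, 2) ∪ [3, 7)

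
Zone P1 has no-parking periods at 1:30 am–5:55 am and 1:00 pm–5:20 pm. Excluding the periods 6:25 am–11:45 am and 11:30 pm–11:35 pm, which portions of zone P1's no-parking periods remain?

1:30 am-5:55 am: no B overlap → unchanged.
1:00 pm-5:20 pm: no B overlap → unchanged.

1:30 am-5:55 am, 1:00 pm-5:20 pm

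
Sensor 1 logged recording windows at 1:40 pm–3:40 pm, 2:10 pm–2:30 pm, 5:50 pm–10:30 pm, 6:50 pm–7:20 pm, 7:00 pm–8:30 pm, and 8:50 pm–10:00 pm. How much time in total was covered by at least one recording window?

6 h 40 min

Merged: 1:40 pm-3:40 pm, 5:50 pm-10:30 pm.
Lengths: 2 h + 4 h 40 min = 6 h 40 min.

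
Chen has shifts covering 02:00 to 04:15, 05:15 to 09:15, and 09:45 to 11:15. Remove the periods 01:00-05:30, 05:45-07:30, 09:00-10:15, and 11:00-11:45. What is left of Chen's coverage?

02:00-04:15 lies entirely inside B → drops out.
05:15-09:15 with B removed leaves 05:30-05:45, 07:30-09:00.
09:45-11:15 with B removed leaves 10:15-11:00.

05:30-05:45, 07:30-09:00, 10:15-11:00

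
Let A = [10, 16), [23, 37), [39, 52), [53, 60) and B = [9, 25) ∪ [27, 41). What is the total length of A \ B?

20

A \ B = [25, 27), [41, 52), [53, 60).
Total: 2 + 11 + 7 = 20.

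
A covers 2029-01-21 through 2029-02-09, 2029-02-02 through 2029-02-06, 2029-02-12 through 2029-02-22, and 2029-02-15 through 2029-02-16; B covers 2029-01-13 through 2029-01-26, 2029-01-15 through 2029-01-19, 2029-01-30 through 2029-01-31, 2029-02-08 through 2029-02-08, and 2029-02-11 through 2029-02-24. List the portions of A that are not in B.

2029-01-27 through 2029-01-29, 2029-02-01 through 2029-02-07, 2029-02-09 through 2029-02-09

A, merged: 2029-01-21 through 2029-02-09, 2029-02-12 through 2029-02-22.
B, merged: 2029-01-13 through 2029-01-26, 2029-01-30 through 2029-01-31, 2029-02-08 through 2029-02-08, 2029-02-11 through 2029-02-24.
2029-01-21 through 2029-02-09 with B removed leaves 2029-01-27 through 2029-01-29, 2029-02-01 through 2029-02-07, 2029-02-09 through 2029-02-09.
2029-02-12 through 2029-02-22 lies entirely inside B → drops out.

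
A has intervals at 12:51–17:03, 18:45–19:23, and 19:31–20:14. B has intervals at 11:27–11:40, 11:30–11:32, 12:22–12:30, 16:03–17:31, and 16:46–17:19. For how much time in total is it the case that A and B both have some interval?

1 h

Merge the second list: 11:27–11:40, 12:22–12:30, 16:03–17:31.
A ∩ B = 16:03–17:03.
Total: 1 h.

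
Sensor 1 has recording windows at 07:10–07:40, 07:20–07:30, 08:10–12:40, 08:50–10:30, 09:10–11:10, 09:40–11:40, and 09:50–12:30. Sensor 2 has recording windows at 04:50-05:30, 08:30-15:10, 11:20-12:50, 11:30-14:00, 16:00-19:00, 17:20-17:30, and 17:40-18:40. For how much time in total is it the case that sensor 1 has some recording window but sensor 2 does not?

Merge the first list: 07:10–07:40, 08:10–12:40.
Merge the second list: 04:50–05:30, 08:30–15:10, 16:00–19:00.
A \ B = 07:10–07:40, 08:10–08:30.
Total: 30 min + 20 min = 50 min.

50 min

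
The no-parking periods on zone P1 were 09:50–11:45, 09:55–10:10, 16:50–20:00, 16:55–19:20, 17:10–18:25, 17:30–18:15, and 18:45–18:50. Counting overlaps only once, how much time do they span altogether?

5 h 5 min

Merged: 09:50–11:45, 16:50–20:00.
Lengths: 1 h 55 min + 3 h 10 min = 5 h 5 min.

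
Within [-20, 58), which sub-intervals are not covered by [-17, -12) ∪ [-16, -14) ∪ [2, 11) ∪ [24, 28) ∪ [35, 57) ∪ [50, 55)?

After merging, the occupied span is [-17, -12), [2, 11), [24, 28), [35, 57).
Complement within [-20, 58): [-20, -17), [-12, 2), [11, 24), [28, 35), [57, 58).

[-20, -17) ∪ [-12, 2) ∪ [11, 24) ∪ [28, 35) ∪ [57, 58)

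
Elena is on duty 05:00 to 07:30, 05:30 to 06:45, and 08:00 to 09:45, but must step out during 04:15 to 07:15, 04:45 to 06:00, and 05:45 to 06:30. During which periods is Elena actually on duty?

First set merges to 05:00–07:30, 08:00–09:45.
Second set merges to 04:15–07:15.
05:00–07:30 minus B → 07:15–07:30.
08:00–09:45: no B overlap → unchanged.

07:15–07:30, 08:00–09:45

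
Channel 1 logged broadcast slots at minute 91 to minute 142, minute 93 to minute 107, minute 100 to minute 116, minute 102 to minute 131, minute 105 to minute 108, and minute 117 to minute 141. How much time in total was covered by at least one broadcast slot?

51 minutes

Merged: minute 91 to minute 142.
Length: 51 minutes.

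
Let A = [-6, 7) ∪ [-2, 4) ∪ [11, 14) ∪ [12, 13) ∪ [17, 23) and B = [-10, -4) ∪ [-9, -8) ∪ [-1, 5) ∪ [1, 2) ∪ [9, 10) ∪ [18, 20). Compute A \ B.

Merge the first list: [-6, 7), [11, 14), [17, 23).
Merge the second list: [-10, -4), [-1, 5), [9, 10), [18, 20).
[-6, 7) minus B → [-4, -1), [5, 7).
[11, 14): no B overlap → unchanged.
[17, 23) minus B → [17, 18), [20, 23).

[-4, -1) ∪ [5, 7) ∪ [11, 14) ∪ [17, 18) ∪ [20, 23)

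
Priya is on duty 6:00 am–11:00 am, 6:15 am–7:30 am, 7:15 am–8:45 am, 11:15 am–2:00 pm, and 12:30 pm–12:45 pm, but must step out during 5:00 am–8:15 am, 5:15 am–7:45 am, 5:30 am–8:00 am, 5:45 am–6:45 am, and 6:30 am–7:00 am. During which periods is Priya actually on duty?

A, merged: 6:00 am-11:00 am, 11:15 am-2:00 pm.
B, merged: 5:00 am-8:15 am.
6:00 am-11:00 am minus B → 8:15 am-11:00 am.
11:15 am-2:00 pm: no B overlap → unchanged.

8:15 am-11:00 am, 11:15 am-2:00 pm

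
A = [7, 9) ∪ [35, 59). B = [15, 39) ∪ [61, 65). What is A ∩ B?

[35, 39)

[7, 9): no overlap with the second set.
[35, 59) meets the second set on [35, 39).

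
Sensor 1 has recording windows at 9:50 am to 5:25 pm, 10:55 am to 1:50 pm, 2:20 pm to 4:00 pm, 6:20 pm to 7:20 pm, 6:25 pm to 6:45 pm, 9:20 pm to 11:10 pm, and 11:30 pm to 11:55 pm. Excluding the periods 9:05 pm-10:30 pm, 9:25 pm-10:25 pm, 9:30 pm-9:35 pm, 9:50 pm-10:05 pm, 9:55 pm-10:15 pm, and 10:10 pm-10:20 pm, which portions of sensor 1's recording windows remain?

9:50 am-5:25 pm, 6:20 pm-7:20 pm, 10:30 pm-11:10 pm, 11:30 pm-11:55 pm

A, merged: 9:50 am-5:25 pm, 6:20 pm-7:20 pm, 9:20 pm-11:10 pm, 11:30 pm-11:55 pm.
B, merged: 9:05 pm-10:30 pm.
9:50 am-5:25 pm is untouched.
6:20 pm-7:20 pm is untouched.
9:20 pm-11:10 pm with B removed leaves 10:30 pm-11:10 pm.
11:30 pm-11:55 pm is untouched.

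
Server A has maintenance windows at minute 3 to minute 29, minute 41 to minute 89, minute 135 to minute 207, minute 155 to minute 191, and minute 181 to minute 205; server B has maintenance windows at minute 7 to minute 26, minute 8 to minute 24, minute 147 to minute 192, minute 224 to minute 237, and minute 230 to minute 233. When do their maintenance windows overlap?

A, merged: minute 3 to minute 29, minute 41 to minute 89, minute 135 to minute 207.
B, merged: minute 7 to minute 26, minute 147 to minute 192, minute 224 to minute 237.
minute 3 to minute 29 meets the second set on minute 7 to minute 26.
minute 41 to minute 89: no overlap with the second set.
minute 135 to minute 207 meets the second set on minute 147 to minute 192.

minute 7 to minute 26, minute 147 to minute 192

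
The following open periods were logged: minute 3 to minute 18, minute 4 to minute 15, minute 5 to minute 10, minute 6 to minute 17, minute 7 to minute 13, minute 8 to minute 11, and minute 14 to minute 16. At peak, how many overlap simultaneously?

Walk the sorted start/end points keeping a running depth.
The depth first hits 6 at minute 8.

6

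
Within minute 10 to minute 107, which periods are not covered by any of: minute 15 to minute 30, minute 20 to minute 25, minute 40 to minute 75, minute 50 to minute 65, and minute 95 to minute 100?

Covered (merged): minute 15 to minute 30, minute 40 to minute 75, minute 95 to minute 100.
Complement within minute 10 to minute 107: minute 10 to minute 15, minute 30 to minute 40, minute 75 to minute 95, minute 100 to minute 107.

minute 10 to minute 15, minute 30 to minute 40, minute 75 to minute 95, minute 100 to minute 107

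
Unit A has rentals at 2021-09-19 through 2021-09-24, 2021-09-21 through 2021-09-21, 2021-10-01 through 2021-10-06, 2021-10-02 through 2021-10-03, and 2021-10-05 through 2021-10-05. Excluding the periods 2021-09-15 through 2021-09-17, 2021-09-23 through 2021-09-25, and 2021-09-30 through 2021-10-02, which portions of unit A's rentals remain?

2021-09-19 through 2021-09-22, 2021-10-03 through 2021-10-06

First set merges to 2021-09-19 through 2021-09-24, 2021-10-01 through 2021-10-06.
2021-09-19 through 2021-09-24 \ B = 2021-09-19 through 2021-09-22.
2021-10-01 through 2021-10-06 \ B = 2021-10-03 through 2021-10-06.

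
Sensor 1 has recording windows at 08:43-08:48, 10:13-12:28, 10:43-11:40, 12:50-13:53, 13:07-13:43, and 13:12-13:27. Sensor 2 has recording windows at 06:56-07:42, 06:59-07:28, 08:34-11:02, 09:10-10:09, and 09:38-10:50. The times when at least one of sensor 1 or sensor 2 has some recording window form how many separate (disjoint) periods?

3

First set merges to 08:43–08:48, 10:13–12:28, 12:50–13:53.
Second set merges to 06:56–07:42, 08:34–11:02.
A ∪ B = 06:56–07:42, 08:34–12:28, 12:50–13:53.
That is 3 disjoint pieces.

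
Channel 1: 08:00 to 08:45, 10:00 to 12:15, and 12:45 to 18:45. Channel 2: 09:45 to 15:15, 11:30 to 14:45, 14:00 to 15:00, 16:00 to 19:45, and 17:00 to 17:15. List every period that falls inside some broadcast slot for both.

B, merged: 09:45–15:15, 16:00–19:45.
08:00–08:45: no overlap with the second set.
10:00–12:15 meets the second set on 10:00–12:15.
12:45–18:45 meets the second set on 12:45–15:15, 16:00–18:45.

10:00–12:15, 12:45–15:15, 16:00–18:45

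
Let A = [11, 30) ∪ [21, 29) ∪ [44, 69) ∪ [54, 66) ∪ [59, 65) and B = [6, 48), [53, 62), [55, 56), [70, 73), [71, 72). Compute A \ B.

[48, 53) ∪ [62, 69)

Merge the first list: [11, 30), [44, 69).
Merge the second list: [6, 48), [53, 62), [70, 73).
[11, 30) lies entirely inside B → drops out.
[44, 69) with B removed leaves [48, 53), [62, 69).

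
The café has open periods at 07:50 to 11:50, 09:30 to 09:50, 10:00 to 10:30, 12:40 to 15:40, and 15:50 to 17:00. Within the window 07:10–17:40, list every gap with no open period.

07:10–07:50, 11:50–12:40, 15:40–15:50, 17:00–17:40

After merging, the occupied span is 07:50–11:50, 12:40–15:40, 15:50–17:00.
Gaps within 07:10–17:40: 07:10–07:50, 11:50–12:40, 15:40–15:50, 17:00–17:40.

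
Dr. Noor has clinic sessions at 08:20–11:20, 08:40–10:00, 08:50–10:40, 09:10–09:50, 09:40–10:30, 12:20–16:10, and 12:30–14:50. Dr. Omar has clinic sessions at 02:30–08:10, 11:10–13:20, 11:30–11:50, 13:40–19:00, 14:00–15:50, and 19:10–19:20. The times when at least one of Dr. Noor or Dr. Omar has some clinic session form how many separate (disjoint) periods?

3

First set merges to 08:20–11:20, 12:20–16:10.
Second set merges to 02:30–08:10, 11:10–13:20, 13:40–19:00, 19:10–19:20.
A ∪ B = 02:30–08:10, 08:20–19:00, 19:10–19:20.
That is 3 disjoint pieces.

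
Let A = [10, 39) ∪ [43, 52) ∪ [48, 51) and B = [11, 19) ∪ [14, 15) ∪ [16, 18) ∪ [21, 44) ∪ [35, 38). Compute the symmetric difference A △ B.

[10, 11) ∪ [19, 21) ∪ [39, 43) ∪ [44, 52)

First set merges to [10, 39), [43, 52).
Second set merges to [11, 19), [21, 44).
A \ B = [10, 11), [19, 21), [44, 52).
B \ A = [39, 43).
Union of the two gives the symmetric difference.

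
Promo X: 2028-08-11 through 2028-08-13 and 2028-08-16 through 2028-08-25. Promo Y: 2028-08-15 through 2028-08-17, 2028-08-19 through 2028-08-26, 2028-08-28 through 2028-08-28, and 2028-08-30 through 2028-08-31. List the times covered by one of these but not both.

2028-08-11 through 2028-08-13, 2028-08-15 through 2028-08-15, 2028-08-18 through 2028-08-18, 2028-08-26 through 2028-08-26, 2028-08-28 through 2028-08-28, 2028-08-30 through 2028-08-31

Only in the first: 2028-08-11 through 2028-08-13, 2028-08-18 through 2028-08-18.
Only in the second: 2028-08-15 through 2028-08-15, 2028-08-26 through 2028-08-26, 2028-08-28 through 2028-08-28, 2028-08-30 through 2028-08-31.
Together these are the periods covered by exactly one.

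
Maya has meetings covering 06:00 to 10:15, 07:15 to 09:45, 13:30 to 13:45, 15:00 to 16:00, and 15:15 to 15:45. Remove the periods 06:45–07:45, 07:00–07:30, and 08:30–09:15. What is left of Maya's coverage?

A, merged: 06:00–10:15, 13:30–13:45, 15:00–16:00.
B, merged: 06:45–07:45, 08:30–09:15.
06:00–10:15 minus B → 06:00–06:45, 07:45–08:30, 09:15–10:15.
13:30–13:45: no B overlap → unchanged.
15:00–16:00: no B overlap → unchanged.

06:00–06:45, 07:45–08:30, 09:15–10:15, 13:30–13:45, 15:00–16:00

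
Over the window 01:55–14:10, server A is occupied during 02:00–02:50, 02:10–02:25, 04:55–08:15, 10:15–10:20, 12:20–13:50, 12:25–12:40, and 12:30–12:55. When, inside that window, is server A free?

01:55-02:00, 02:50-04:55, 08:15-10:15, 10:20-12:20, 13:50-14:10

After merging, the occupied span is 02:00-02:50, 04:55-08:15, 10:15-10:20, 12:20-13:50.
Gaps within 01:55-14:10: 01:55-02:00, 02:50-04:55, 08:15-10:15, 10:20-12:20, 13:50-14:10.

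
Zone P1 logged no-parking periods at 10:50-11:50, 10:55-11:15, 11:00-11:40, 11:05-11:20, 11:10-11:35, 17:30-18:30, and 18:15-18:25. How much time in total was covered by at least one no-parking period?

2 h

Merged: 10:50–11:50, 17:30–18:30.
Lengths: 1 h + 1 h = 2 h.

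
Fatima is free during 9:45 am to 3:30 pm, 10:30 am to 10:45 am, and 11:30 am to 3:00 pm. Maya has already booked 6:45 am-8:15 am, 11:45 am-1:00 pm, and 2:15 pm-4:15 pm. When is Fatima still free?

9:45 am–11:45 am, 1:00 pm–2:15 pm

A, merged: 9:45 am–3:30 pm.
9:45 am–3:30 pm \ B = 9:45 am–11:45 am, 1:00 pm–2:15 pm.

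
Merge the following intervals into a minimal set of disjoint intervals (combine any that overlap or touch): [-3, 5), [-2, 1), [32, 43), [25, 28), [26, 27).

Sort by start: [-3, 5), [-2, 1), [25, 28), [26, 27), [32, 43).
[-2, 1) overlaps/touches [-3, 5) → extend to [-3, 5).
[25, 28) is disjoint → start new block.
[26, 27) overlaps/touches [25, 28) → extend to [25, 28).
[32, 43) is disjoint → start new block.

[-3, 5) ∪ [25, 28) ∪ [32, 43)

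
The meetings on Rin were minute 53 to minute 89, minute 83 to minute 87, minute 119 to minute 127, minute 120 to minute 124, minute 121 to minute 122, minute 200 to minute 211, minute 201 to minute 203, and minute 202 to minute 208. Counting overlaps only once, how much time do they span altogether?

Merged: minute 53 to minute 89, minute 119 to minute 127, minute 200 to minute 211.
Lengths: 36 minutes + 8 minutes + 11 minutes = 55 minutes.

55 minutes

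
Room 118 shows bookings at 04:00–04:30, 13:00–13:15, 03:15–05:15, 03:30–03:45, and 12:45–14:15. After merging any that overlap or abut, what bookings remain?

03:15–05:15, 12:45–14:15

Sort by start: 03:15–05:15, 03:30–03:45, 04:00–04:30, 12:45–14:15, 13:00–13:15.
03:30–03:45 overlaps/touches 03:15–05:15 → extend to 03:15–05:15.
04:00–04:30 overlaps/touches 03:15–05:15 → extend to 03:15–05:15.
12:45–14:15 is disjoint → start new block.
13:00–13:15 overlaps/touches 12:45–14:15 → extend to 12:45–14:15.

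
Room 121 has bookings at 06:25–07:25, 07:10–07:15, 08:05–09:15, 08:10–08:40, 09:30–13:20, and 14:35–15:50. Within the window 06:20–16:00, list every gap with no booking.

06:20–06:25, 07:25–08:05, 09:15–09:30, 13:20–14:35, 15:50–16:00

The merged coverage is 06:25–07:25, 08:05–09:15, 09:30–13:20, 14:35–15:50.
Complement within 06:20–16:00: 06:20–06:25, 07:25–08:05, 09:15–09:30, 13:20–14:35, 15:50–16:00.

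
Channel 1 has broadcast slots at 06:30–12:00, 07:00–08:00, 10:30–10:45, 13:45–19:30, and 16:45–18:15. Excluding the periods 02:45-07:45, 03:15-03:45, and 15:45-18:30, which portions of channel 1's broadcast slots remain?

07:45-12:00, 13:45-15:45, 18:30-19:30

First set merges to 06:30-12:00, 13:45-19:30.
Second set merges to 02:45-07:45, 15:45-18:30.
06:30-12:00 \ B = 07:45-12:00.
13:45-19:30 \ B = 13:45-15:45, 18:30-19:30.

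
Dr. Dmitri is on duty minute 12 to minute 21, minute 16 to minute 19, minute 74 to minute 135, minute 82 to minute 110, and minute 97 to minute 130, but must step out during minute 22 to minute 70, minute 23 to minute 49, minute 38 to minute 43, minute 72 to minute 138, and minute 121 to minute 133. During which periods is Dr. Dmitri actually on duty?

minute 12 to minute 21

A, merged: minute 12 to minute 21, minute 74 to minute 135.
B, merged: minute 22 to minute 70, minute 72 to minute 138.
minute 12 to minute 21: no B overlap → unchanged.
minute 74 to minute 135: fully covered by B → removed.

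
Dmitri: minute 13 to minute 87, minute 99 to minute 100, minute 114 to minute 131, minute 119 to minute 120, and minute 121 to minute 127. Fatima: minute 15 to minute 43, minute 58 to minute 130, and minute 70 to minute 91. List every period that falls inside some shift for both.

minute 15 to minute 43, minute 58 to minute 87, minute 99 to minute 100, minute 114 to minute 130

A, merged: minute 13 to minute 87, minute 99 to minute 100, minute 114 to minute 131.
B, merged: minute 15 to minute 43, minute 58 to minute 130.
minute 13 to minute 87 ∩ B → minute 15 to minute 43, minute 58 to minute 87.
minute 99 to minute 100 ∩ B → minute 99 to minute 100.
minute 114 to minute 131 ∩ B → minute 114 to minute 130.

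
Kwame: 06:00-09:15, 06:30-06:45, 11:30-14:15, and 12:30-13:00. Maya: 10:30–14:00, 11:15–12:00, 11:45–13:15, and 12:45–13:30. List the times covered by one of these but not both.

06:00–09:15, 10:30–11:30, 14:00–14:15

Merge the first list: 06:00–09:15, 11:30–14:15.
Merge the second list: 10:30–14:00.
Only in the first: 06:00–09:15, 14:00–14:15.
Only in the second: 10:30–11:30.
Together these are the periods covered by exactly one.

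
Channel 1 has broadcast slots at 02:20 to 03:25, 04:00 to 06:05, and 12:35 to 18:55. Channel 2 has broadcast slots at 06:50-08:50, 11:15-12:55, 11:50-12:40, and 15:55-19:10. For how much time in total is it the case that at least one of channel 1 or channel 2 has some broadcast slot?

Merge the second list: 06:50-08:50, 11:15-12:55, 15:55-19:10.
A ∪ B = 02:20-03:25, 04:00-06:05, 06:50-08:50, 11:15-19:10.
Total: 1 h 5 min + 2 h 5 min + 2 h + 7 h 55 min = 13 h 5 min.

13 h 5 min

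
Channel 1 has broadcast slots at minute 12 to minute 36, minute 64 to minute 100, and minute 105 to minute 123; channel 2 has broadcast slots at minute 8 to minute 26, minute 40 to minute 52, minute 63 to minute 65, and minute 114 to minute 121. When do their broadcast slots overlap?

minute 12 to minute 36 ∩ B → minute 12 to minute 26.
minute 64 to minute 100 ∩ B → minute 64 to minute 65.
minute 105 to minute 123 ∩ B → minute 114 to minute 121.

minute 12 to minute 26, minute 64 to minute 65, minute 114 to minute 121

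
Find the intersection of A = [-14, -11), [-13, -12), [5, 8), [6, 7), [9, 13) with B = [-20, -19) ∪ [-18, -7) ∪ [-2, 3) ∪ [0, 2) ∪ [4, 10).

First set merges to [-14, -11), [5, 8), [9, 13).
Second set merges to [-20, -19), [-18, -7), [-2, 3), [4, 10).
[-14, -11) meets the second set on [-14, -11).
[5, 8) meets the second set on [5, 8).
[9, 13) meets the second set on [9, 10).

[-14, -11) ∪ [5, 8) ∪ [9, 10)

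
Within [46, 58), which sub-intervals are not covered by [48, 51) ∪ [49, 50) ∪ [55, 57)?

[46, 48) ∪ [51, 55) ∪ [57, 58)

The merged coverage is [48, 51), [55, 57).
Gaps within [46, 58): [46, 48), [51, 55), [57, 58).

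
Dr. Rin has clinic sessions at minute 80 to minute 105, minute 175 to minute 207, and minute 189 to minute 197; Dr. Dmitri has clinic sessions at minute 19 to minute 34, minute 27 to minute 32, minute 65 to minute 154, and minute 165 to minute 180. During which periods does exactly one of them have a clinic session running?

minute 19 to minute 34, minute 65 to minute 80, minute 105 to minute 154, minute 165 to minute 175, minute 180 to minute 207

First set merges to minute 80 to minute 105, minute 175 to minute 207.
Second set merges to minute 19 to minute 34, minute 65 to minute 154, minute 165 to minute 180.
Only in the first: minute 180 to minute 207.
Only in the second: minute 19 to minute 34, minute 65 to minute 80, minute 105 to minute 154, minute 165 to minute 175.
Together these are the periods covered by exactly one.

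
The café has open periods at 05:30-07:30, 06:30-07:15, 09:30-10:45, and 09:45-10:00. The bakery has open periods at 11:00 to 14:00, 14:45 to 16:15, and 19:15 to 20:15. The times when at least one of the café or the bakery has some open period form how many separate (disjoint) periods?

Merge the first list: 05:30–07:30, 09:30–10:45.
A ∪ B = 05:30–07:30, 09:30–10:45, 11:00–14:00, 14:45–16:15, 19:15–20:15.
That is 5 disjoint pieces.

5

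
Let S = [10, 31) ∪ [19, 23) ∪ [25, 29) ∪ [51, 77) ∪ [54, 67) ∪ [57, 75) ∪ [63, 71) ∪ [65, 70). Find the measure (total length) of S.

47

Merged: [10, 31), [51, 77).
Lengths: 21 + 26 = 47.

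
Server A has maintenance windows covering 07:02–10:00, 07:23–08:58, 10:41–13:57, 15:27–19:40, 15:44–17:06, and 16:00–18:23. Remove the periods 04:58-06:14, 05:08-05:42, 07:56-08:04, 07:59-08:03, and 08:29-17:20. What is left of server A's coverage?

A, merged: 07:02–10:00, 10:41–13:57, 15:27–19:40.
B, merged: 04:58–06:14, 07:56–08:04, 08:29–17:20.
07:02–10:00 minus B → 07:02–07:56, 08:04–08:29.
10:41–13:57: fully covered by B → removed.
15:27–19:40 minus B → 17:20–19:40.

07:02–07:56, 08:04–08:29, 17:20–19:40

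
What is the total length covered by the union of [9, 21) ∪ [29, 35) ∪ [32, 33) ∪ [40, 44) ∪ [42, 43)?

Merged: [9, 21), [29, 35), [40, 44).
Lengths: 12 + 6 + 4 = 22.

22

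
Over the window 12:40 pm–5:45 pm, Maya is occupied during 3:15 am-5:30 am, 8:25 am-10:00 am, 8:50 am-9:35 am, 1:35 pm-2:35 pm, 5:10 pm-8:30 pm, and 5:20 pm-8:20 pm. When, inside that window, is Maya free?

The merged coverage is 3:15 am-5:30 am, 8:25 am-10:00 am, 1:35 pm-2:35 pm, 5:10 pm-8:30 pm.
Uncovered inside 12:40 pm-5:45 pm: 12:40 pm-1:35 pm, 2:35 pm-5:10 pm.

12:40 pm-1:35 pm, 2:35 pm-5:10 pm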